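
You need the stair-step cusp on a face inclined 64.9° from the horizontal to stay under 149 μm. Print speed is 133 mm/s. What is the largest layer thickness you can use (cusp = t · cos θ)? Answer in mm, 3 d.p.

0.351 mm

cos(64.9°) = 0.4242; t_max = 0.149/0.4242 = 0.351 mm.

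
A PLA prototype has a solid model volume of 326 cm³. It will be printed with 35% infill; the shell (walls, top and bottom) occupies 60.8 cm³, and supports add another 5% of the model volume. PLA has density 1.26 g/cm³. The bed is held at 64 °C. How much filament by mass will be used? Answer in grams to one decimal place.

Infill region = 326 − 60.8, so 265.2 cm³.
Deposited infill = 0.35 × 265.2 = 92.82 cm³.
Support: 0.05 × 326 → 16.3 cm³.
Total extruded: 60.8 + 92.82 + 16.3 → 169.92 cm³.
Mass: 169.92 × 1.26 → 214.0992 g.

214.1 g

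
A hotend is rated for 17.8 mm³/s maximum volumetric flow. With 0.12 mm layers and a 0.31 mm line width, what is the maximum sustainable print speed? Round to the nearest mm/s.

Bead cross-section = 0.12 × 0.31 = 0.0372 mm².
v_max = Q/A = 17.8/0.0372 = 478.49 mm/s → 478 mm/s.

478 mm/s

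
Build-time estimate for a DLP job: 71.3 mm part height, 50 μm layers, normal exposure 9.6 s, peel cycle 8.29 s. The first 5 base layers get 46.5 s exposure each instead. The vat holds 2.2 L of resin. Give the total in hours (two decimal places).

7.14 hours

Layer count = ceil(71.3 / 0.05) = 1426.
Burn-in layers = 5 × (46.5 + 8.29), so 273.95 s.
Regular layers: 1421 × (9.6 + 8.29) → 25421.69 s.
Total = 273.95 + 25421.69 = 25695.64 s = 7.14 hours.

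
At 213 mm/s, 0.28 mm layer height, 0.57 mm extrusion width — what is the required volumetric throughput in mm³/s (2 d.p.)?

A = 0.28 × 0.57, so 0.1596 mm².
Q = v·A = 213 × 0.1596 = 33.99 mm³/s.

33.99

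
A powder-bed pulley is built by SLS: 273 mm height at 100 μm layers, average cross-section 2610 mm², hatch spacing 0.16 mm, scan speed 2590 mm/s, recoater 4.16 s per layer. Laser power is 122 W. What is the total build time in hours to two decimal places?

7.93 hours

Layers = ⌈273/0.1⌉ = 2730.
Scan path per layer = 2610 / 0.16 = 16312.5 mm.
Scan time per layer = 16312.5 / 2590 = 6.2983 s.
Per-layer time = 6.2983 + 4.16 = 10.4583 s.
2730 layers × 10.4583 s/layer = 28551.159 s, i.e. 7.93 hours.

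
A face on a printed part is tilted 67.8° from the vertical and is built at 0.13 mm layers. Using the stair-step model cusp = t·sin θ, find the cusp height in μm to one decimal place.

120.4 μm

sin(67.8°) = 0.9259, so cusp = 0.13 × 0.9259 = 0.120367 mm → 120.4 μm.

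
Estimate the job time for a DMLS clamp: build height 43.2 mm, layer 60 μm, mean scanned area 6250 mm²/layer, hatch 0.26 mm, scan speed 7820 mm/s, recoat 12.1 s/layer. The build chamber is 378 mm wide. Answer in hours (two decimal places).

Layers = ⌈43.2/0.06⌉ = 720.
Scan path per layer: 6250 / 0.26 → 24038.5 mm.
Laser time per layer: 24038.5 / 7820 → 3.074 s.
Layer cycle = 3.074 + 12.1 = 15.174 s.
720 layers × 15.174 s/layer = 10925.28 s, i.e. 3.03 hours.

3.03 hours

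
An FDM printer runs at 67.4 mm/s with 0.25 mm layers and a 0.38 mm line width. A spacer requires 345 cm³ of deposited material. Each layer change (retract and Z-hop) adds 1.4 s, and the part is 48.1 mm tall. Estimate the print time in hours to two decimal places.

15.04 hours

Line area = 0.25 × 0.38 = 0.095 mm².
Toolpath length = 345 cm³ / 0.095 mm² = 345000 / 0.095 = 3631578.9 mm.
Extrusion time: 3631578.9 / 67.4 → 53881 s.
Layers = ⌈48.1/0.25⌉ = 193.
Non-print overhead = 193 × 1.4, so 270.2 s.
Total = 53881 + 270.2 = 54151.2 s = 15.04 hours.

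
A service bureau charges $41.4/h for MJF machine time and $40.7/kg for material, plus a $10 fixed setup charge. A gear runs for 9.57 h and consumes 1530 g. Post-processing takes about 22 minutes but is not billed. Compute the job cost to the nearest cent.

$468.47

Machine-time cost: 41.4 × 9.57 → $396.198.
Material charge = 40.7 × 1530/1000 = $62.271.
Total = 396.198 + 62.271 + 10 = 468.469 ≈ $468.47.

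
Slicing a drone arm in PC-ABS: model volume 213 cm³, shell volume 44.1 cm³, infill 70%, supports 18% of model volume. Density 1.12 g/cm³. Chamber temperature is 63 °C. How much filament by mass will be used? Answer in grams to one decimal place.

224.8 g

Volume inside the shell: 213 − 44.1 → 168.9 cm³.
Infill deposited = 0.70 × 168.9, so 118.23 cm³.
Support: 0.18 × 213 → 38.34 cm³.
Deposited volume: 44.1 + 118.23 + 38.34 → 200.67 cm³.
Mass = 200.67 × 1.12 = 224.7504 g.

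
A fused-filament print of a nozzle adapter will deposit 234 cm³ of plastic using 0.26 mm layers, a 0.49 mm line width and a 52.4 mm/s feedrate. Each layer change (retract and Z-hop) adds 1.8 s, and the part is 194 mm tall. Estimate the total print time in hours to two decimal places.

10.11 hours

Line area = 0.26 × 0.49 = 0.1274 mm².
Path length: 234000 mm³ / 0.1274 mm² → 1836734.7 mm.
Extrusion time = 1836734.7 / 52.4 = 35052.2 s.
Layer count = ceil(194 / 0.26) = 747.
Layer-change overhead = 747 × 1.8, so 1344.6 s.
Total = 35052.2 + 1344.6 = 36396.8 s = 10.11 hours.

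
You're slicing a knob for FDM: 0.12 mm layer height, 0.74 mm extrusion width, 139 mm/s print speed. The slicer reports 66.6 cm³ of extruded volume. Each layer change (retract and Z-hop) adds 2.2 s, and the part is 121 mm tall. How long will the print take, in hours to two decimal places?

Line area = 0.12 × 0.74 = 0.0888 mm².
Total extruded path = 66600/0.0888 = 750000 mm.
Print-move time = 750000 / 139 = 5395.7 s.
Layers = ⌈121/0.12⌉ = 1009.
Z-hop total = 1009 × 2.2, so 2219.8 s.
Total = 5395.7 + 2219.8 = 7615.5 s = 2.12 hours.

2.12 hours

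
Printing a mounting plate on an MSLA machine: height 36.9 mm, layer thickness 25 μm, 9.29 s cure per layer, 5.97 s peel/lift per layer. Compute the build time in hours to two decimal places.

6.26 hours

Number of layers: 36.9 / 0.025 → 1476 (rounded up).
Each layer takes: 9.29 + 5.97 → 15.26 s.
Build time: 1476 × 15.26 s = 22523.76 s, i.e. 6.26 hours.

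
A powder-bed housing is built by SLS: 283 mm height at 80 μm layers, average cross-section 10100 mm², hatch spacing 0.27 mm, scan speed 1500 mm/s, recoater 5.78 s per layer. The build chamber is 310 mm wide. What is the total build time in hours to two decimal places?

30.19 hours

Number of layers: 283 / 0.08 → 3538 (rounded up).
Per-layer scan distance: 10100 / 0.27 → 37407.4 mm.
Scan time per layer = 37407.4 / 1500, so 24.9383 s.
Layer cycle: 24.9383 + 5.78 → 30.7183 s.
Total: 3538 × 30.7183 s = 108681.3454 s → 30.19 hours.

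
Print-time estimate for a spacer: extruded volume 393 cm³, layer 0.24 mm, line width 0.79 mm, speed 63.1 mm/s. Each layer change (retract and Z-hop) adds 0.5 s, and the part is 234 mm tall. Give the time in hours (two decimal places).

9.26 hours

Line area: 0.24 × 0.79 → 0.1896 mm².
Toolpath length = 393 cm³ / 0.1896 mm² = 393000 / 0.1896 = 2072784.8 mm.
Print-move time: 2072784.8 / 63.1 → 32849.2 s.
Layers = ⌈234/0.24⌉ = 975.
Z-hop total = 975 × 0.5, so 487.5 s.
Altogether 32849.2 + 487.5 = 33336.7 s, i.e. 9.26 hours.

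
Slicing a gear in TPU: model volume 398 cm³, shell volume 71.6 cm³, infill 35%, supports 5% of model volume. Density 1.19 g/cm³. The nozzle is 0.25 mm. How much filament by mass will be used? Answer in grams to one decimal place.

Interior volume = 398 − 71.6, so 326.4 cm³.
Infill deposited: 0.35 × 326.4 → 114.24 cm³.
Support: 0.05 × 398 → 19.9 cm³.
Total printed volume: 71.6 + 114.24 + 19.9 → 205.74 cm³.
Mass = 205.74 × 1.19, so 244.8306 g.

244.8 g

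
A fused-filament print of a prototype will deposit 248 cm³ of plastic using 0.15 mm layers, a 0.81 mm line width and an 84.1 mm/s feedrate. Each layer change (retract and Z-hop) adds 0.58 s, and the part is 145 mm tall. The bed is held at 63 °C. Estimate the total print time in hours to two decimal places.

Line area: 0.15 × 0.81 → 0.1215 mm².
Path length: 248000 mm³ / 0.1215 mm² → 2041152.3 mm.
Extrusion time = 2041152.3 / 84.1 = 24270.5 s.
Layers = ⌈145/0.15⌉ = 967.
Layer-change overhead = 967 × 0.58 = 560.86 s.
Total = 24270.5 + 560.86 = 24831.36 s = 6.90 hours.

6.90 hours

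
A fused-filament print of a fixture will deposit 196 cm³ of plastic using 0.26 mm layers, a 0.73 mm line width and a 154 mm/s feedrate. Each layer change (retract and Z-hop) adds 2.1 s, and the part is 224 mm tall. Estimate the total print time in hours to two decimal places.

Bead cross-section = 0.26 × 0.73 = 0.1898 mm².
Toolpath length = 196 cm³ / 0.1898 mm² = 196000 / 0.1898 = 1032666 mm.
Print-move time = 1032666 / 154, so 6705.6 s.
Number of layers: 224 / 0.26 → 862 (rounded up).
Z-hop total: 862 × 2.1 → 1810.2 s.
Altogether 6705.6 + 1810.2 = 8515.8 s, i.e. 2.37 hours.

2.37 hours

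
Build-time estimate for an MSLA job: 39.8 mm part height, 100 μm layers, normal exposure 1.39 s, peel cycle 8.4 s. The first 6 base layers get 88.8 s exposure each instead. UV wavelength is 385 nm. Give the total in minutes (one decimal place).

Layer count = ceil(39.8 / 0.1) = 398.
Burn-in layers: 6 × (88.8 + 8.4) → 583.2 s.
Normal layers: 392 × (1.39 + 8.4) → 3837.68 s.
Total = 583.2 + 3837.68 = 4420.88 s = 73.7 minutes.

73.7 minutes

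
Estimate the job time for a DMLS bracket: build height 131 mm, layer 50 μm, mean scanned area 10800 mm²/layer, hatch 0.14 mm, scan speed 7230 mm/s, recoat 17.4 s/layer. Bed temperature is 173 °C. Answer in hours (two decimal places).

Layers = ⌈131/0.05⌉ = 2620.
Hatch length per layer: 10800 / 0.14 → 77142.9 mm.
Laser time per layer: 77142.9 / 7230 → 10.6698 s.
Layer cycle = 10.6698 + 17.4 = 28.0698 s.
2620 layers × 28.0698 s/layer = 73542.876 s, i.e. 20.43 hours.

20.43 hours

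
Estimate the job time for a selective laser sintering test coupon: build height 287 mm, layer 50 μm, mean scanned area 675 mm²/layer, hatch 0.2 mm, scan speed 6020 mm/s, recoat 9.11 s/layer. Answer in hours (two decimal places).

15.42 hours

Layer count = ceil(287 / 0.05) = 5740.
Hatch length per layer = 675 / 0.2 = 3375 mm.
Per-layer scan time = 3375 / 6020, so 0.5606 s.
Per-layer time = 0.5606 + 9.11, so 9.6706 s.
Build time = 5740 × 9.6706 = 55509.244 s = 15.42 hours.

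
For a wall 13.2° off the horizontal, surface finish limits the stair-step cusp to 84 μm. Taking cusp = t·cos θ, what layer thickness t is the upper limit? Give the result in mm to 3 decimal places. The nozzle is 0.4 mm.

t = h_c / cos θ = 0.084 / 0.9736 = 0.086 mm.

0.086 mm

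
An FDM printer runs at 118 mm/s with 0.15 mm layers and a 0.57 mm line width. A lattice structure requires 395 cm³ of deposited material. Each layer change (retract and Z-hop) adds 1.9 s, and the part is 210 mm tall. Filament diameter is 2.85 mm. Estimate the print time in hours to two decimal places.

Line area = 0.15 × 0.57 = 0.0855 mm².
Path length: 395000 mm³ / 0.0855 mm² → 4619883 mm.
Print-move time: 4619883 / 118 → 39151.6 s.
Layers = ⌈210/0.15⌉ = 1400.
Non-print overhead: 1400 × 1.9 → 2660 s.
Altogether 39151.6 + 2660 = 41811.6 s, i.e. 11.61 hours.

11.61 hours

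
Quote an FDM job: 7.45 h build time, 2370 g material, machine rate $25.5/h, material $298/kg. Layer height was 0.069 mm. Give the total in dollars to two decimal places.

Machine-time cost = 25.5 × 7.45 = $189.975.
Material charge: 298 × 2370/1000 → $706.26.
Job cost: 189.975 + 706.26 = 896.235 ≈ $896.24.

$896.24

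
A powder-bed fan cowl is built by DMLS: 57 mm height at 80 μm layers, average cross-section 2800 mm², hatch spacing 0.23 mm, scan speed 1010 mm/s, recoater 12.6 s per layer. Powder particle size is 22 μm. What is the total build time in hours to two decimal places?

4.88 hours

Number of layers: 57 / 0.08 → 713 (rounded up).
Hatch length per layer: 2800 / 0.23 → 12173.9 mm.
Laser time per layer: 12173.9 / 1010 → 12.0534 s.
Layer cycle = 12.0534 + 12.6, so 24.6534 s.
Build time = 713 × 24.6534 = 17577.8742 s = 4.88 hours.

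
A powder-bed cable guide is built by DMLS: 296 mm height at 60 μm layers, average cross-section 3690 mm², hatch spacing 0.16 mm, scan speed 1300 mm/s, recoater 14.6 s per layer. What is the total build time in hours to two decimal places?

Number of layers: 296 / 0.06 → 4934 (rounded up).
Hatch length per layer = 3690 / 0.16, so 23062.5 mm.
Scan time per layer: 23062.5 / 1300 → 17.7404 s.
Per-layer time = 17.7404 + 14.6 = 32.3404 s.
4934 layers × 32.3404 s/layer = 159567.5336 s, i.e. 44.32 hours.

44.32 hours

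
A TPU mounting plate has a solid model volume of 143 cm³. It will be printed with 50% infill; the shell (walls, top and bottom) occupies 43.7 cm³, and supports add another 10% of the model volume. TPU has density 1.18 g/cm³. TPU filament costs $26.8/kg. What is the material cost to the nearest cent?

$3.40

Interior volume: 143 − 43.7 → 99.3 cm³.
Infill deposited = 0.50 × 99.3, so 49.65 cm³.
Support: 0.10 × 143 → 14.3 cm³.
Deposited volume: 43.7 + 49.65 + 14.3 → 107.65 cm³.
Mass = 107.65 × 1.18 = 127.027 g.
At $26.8/kg: 127.027/1000 × 26.8 = $3.40.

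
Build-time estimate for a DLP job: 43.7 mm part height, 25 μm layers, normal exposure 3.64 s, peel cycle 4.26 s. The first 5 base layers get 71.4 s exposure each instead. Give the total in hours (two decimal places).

3.93 hours

Layers = ⌈43.7/0.025⌉ = 1748.
Burn-in layers = 5 × (71.4 + 4.26), so 378.3 s.
Remaining layers: 1743 × (3.64 + 4.26) → 13769.7 s.
Total = 378.3 + 13769.7 = 14148 s = 3.93 hours.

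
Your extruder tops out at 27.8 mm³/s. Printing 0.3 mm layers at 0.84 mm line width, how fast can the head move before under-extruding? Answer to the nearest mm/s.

Extrusion cross-section = 0.3 × 0.84 = 0.252 mm².
Max speed = 27.8 / 0.252 = 110.32 ≈ 110 mm/s.

110 mm/s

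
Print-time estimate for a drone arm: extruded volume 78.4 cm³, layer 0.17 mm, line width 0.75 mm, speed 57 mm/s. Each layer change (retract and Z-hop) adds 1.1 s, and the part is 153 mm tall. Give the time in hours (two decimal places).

Line area = 0.17 × 0.75, so 0.1275 mm².
Toolpath length = 78.4 cm³ / 0.1275 mm² = 78400 / 0.1275 = 614902 mm.
Extrusion time = 614902 / 57, so 10787.8 s.
Number of layers: 153 / 0.17 → 900 (rounded up).
Non-print overhead = 900 × 1.1 = 990 s.
Total = 10787.8 + 990 = 11777.8 s = 3.27 hours.

3.27 hours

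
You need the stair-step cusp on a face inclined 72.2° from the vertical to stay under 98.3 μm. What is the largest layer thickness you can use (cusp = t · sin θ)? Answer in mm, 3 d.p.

Layer height = cusp / sin(72.2°) = 0.0983 / 0.9521 = 0.103 mm.

0.103 mm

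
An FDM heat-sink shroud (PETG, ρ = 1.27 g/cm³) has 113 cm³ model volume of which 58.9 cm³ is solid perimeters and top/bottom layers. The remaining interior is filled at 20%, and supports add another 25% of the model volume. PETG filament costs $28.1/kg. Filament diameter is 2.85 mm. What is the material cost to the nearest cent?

$3.50

Infill region: 113 − 58.9 → 54.1 cm³.
Deposited infill = 0.20 × 54.1 = 10.82 cm³.
Support = 0.25 × 113, so 28.25 cm³.
Total extruded = 58.9 + 10.82 + 28.25, so 97.97 cm³.
Mass = 97.97 × 1.27, so 124.4219 g.
At $28.1/kg: 124.4219/1000 × 28.1 = $3.50.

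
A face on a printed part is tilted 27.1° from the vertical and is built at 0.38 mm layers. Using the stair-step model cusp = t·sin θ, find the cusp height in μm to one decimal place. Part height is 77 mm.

sin(27.1°) = 0.4555, so cusp = 0.38 × 0.4555 = 0.17309 mm → 173.1 μm.

173.1 μm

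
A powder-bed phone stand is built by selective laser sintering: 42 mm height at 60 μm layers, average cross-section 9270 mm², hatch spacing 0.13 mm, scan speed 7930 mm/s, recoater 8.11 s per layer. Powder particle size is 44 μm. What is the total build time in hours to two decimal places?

Layer count = ceil(42 / 0.06) = 700.
Scan path per layer = 9270 / 0.13, so 71307.7 mm.
Laser time per layer = 71307.7 / 7930 = 8.9921 s.
Layer cycle = 8.9921 + 8.11, so 17.1021 s.
Build time = 700 × 17.1021 = 11971.47 s = 3.33 hours.

3.33 hours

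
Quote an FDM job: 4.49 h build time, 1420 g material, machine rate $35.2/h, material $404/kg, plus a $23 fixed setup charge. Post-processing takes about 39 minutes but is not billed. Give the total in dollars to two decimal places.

Machine cost: 35.2 × 4.49 → $158.048.
Material charge: 404 × 1420/1000 → $573.68.
Total = 158.048 + 573.68 + 23 = 754.728 ≈ $754.73.

$754.73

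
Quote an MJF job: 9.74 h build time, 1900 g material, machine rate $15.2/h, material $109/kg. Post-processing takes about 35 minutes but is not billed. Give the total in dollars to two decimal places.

$355.15

Machine cost: 15.2 × 9.74 → $148.048.
Feedstock cost = 109 × 1900/1000 = $207.10.
Job cost: 148.048 + 207.10 = 355.148 ≈ $355.15.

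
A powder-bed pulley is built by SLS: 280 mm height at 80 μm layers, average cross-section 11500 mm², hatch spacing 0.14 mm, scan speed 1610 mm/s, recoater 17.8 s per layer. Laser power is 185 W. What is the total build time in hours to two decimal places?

66.91 hours

Layers = ⌈280/0.08⌉ = 3500.
Scan path per layer = 11500 / 0.14 = 82142.9 mm.
Scan time per layer: 82142.9 / 1610 → 51.0204 s.
Layer cycle: 51.0204 + 17.8 → 68.8204 s.
3500 layers × 68.8204 s/layer = 240871.4 s, i.e. 66.91 hours.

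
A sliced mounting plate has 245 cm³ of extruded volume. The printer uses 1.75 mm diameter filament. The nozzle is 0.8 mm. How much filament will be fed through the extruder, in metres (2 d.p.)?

A = π r² = π × 0.875² = 2.4053 mm².
Length = 245 cm³ / 2.4053 mm² = 245000 / 2.4053 = 101858.4 mm = 101.86 m.

101.86 m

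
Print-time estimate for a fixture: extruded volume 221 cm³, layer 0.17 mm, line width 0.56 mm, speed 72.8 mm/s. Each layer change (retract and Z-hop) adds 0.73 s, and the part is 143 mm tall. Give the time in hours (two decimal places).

9.03 hours

Bead cross-section = 0.17 × 0.56, so 0.0952 mm².
Path length: 221000 mm³ / 0.0952 mm² → 2321428.6 mm.
Time extruding = 2321428.6 / 72.8 = 31887.8 s.
Layers = ⌈143/0.17⌉ = 842.
Non-print overhead = 842 × 0.73, so 614.66 s.
Altogether 31887.8 + 614.66 = 32502.46 s, i.e. 9.03 hours.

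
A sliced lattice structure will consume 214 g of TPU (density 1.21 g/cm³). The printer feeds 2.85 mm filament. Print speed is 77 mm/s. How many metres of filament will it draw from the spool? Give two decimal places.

Volume = 214 g / 1.21 g·cm⁻³ = 176.8595 cm³ = 176859.5 mm³.
Cross-section of 2.85 mm filament: π·(2.85/2)² = 6.3794 mm².
Length = 176859.5 / 6.3794 = 27723.53 mm = 27.72 m.

27.72 m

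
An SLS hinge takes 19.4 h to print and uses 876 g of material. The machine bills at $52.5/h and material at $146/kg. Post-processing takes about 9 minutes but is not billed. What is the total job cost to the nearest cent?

Machine-time cost = 52.5 × 19.4 = $1018.50.
Material cost = 146 × 876/1000, so $127.896.
Total = 1018.50 + 127.896 = 1146.396 ≈ $1146.40.

$1146.40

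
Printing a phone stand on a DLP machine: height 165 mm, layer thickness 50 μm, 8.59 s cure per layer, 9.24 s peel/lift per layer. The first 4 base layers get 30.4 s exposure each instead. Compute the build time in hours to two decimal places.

16.37 hours

Layer count = ceil(165 / 0.05) = 3300.
Bottom layers: 4 × (30.4 + 9.24) → 158.56 s.
Remaining layers = 3296 × (8.59 + 9.24) = 58767.68 s.
Sum: 158.56 + 58767.68 = 58926.24 s → 16.37 hours.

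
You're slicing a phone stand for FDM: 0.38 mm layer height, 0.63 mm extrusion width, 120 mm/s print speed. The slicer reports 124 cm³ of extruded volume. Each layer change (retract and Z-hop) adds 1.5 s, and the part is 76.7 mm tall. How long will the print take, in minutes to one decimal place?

77.0 minutes

Bead cross-section: 0.38 × 0.63 → 0.2394 mm².
Total extruded path = 124000/0.2394 = 517961.6 mm.
Print-move time: 517961.6 / 120 → 4316.3 s.
Layers = ⌈76.7/0.38⌉ = 202.
Layer-change overhead = 202 × 1.5, so 303 s.
Altogether 4316.3 + 303 = 4619.3 s, i.e. 77.0 minutes.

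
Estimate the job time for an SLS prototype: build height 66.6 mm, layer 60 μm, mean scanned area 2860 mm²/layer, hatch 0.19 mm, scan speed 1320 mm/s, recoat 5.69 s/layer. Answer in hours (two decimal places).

5.27 hours

Number of layers: 66.6 / 0.06 → 1110 (rounded up).
Per-layer scan distance: 2860 / 0.19 → 15052.6 mm.
Laser time per layer: 15052.6 / 1320 → 11.4035 s.
Per-layer time = 11.4035 + 5.69, so 17.0935 s.
Total: 1110 × 17.0935 s = 18973.785 s → 5.27 hours.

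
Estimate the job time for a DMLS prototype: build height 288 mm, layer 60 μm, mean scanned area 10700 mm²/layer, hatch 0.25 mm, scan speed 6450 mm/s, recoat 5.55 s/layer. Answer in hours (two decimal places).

16.25 hours

Number of layers: 288 / 0.06 → 4800 (rounded up).
Per-layer scan distance = 10700 / 0.25, so 42800 mm.
Laser time per layer: 42800 / 6450 → 6.6357 s.
Per-layer time = 6.6357 + 5.55, so 12.1857 s.
4800 layers × 12.1857 s/layer = 58491.36 s, i.e. 16.25 hours.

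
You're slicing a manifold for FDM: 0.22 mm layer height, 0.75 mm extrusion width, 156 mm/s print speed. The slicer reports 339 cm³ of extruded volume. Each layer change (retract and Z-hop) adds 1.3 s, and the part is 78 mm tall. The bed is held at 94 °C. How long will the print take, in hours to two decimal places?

Line area = 0.22 × 0.75 = 0.165 mm².
Path length: 339000 mm³ / 0.165 mm² → 2054545.5 mm.
Print-move time = 2054545.5 / 156 = 13170.2 s.
Layer count = ceil(78 / 0.22) = 355.
Z-hop total = 355 × 1.3 = 461.5 s.
Altogether 13170.2 + 461.5 = 13631.7 s, i.e. 3.79 hours.

3.79 hours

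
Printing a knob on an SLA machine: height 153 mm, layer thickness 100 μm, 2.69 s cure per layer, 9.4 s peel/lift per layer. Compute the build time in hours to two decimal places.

5.14 hours

Number of layers: 153 / 0.1 → 1530 (rounded up).
Per-layer time = 2.69 + 9.4, so 12.09 s.
Build time: 1530 × 12.09 s = 18497.7 s, i.e. 5.14 hours.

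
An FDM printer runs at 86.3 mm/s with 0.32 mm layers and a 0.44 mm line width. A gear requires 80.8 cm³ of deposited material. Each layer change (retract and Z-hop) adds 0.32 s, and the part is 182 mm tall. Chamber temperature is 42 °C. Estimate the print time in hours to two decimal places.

1.90 hours

Bead cross-section = 0.32 × 0.44, so 0.1408 mm².
Total extruded path = 80800/0.1408 = 573863.6 mm.
Time extruding: 573863.6 / 86.3 → 6649.6 s.
Layers = ⌈182/0.32⌉ = 569.
Layer-change overhead: 569 × 0.32 → 182.08 s.
Total = 6649.6 + 182.08 = 6831.68 s = 1.90 hours.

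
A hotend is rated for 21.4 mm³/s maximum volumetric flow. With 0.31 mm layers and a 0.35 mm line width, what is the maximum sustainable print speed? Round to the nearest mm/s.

197 mm/s

Bead cross-section = 0.31 × 0.35, so 0.1085 mm².
Max speed = 21.4 / 0.1085 = 197.24 ≈ 197 mm/s.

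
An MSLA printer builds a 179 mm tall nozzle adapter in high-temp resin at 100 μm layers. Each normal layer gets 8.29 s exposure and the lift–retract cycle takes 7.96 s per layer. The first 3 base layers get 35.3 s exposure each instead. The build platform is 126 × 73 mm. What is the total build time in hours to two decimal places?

8.10 hours

Layers = ⌈179/0.1⌉ = 1790.
Base layers: 3 × (35.3 + 7.96) → 129.78 s.
Remaining layers: 1787 × (8.29 + 7.96) → 29038.75 s.
Sum: 129.78 + 29038.75 = 29168.53 s → 8.10 hours.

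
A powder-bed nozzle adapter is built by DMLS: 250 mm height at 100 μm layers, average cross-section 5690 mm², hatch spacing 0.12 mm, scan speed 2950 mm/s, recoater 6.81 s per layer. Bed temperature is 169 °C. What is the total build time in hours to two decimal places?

Layers = ⌈250/0.1⌉ = 2500.
Per-layer scan distance = 5690 / 0.12, so 47416.7 mm.
Laser time per layer: 47416.7 / 2950 → 16.0735 s.
Per-layer time: 16.0735 + 6.81 → 22.8835 s.
Total: 2500 × 22.8835 s = 57208.75 s → 15.89 hours.

15.89 hours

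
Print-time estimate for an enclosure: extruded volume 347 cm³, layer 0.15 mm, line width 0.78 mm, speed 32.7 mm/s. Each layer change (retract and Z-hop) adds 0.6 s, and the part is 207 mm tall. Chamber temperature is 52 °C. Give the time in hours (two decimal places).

25.42 hours

Bead cross-section: 0.15 × 0.78 → 0.117 mm².
Path length: 347000 mm³ / 0.117 mm² → 2965812 mm.
Print-move time: 2965812 / 32.7 → 90697.6 s.
Number of layers: 207 / 0.15 → 1380 (rounded up).
Layer-change overhead = 1380 × 0.6, so 828 s.
Altogether 90697.6 + 828 = 91525.6 s, i.e. 25.42 hours.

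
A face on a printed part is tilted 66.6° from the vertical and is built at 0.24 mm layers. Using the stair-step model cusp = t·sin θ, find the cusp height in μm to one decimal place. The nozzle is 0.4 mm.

220.3 μm

sin(66.6°) = 0.9178, so cusp = 0.24 × 0.9178 = 0.220272 mm → 220.3 μm.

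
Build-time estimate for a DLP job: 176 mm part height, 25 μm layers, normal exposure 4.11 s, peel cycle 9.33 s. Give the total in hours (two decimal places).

Layer count = ceil(176 / 0.025) = 7040.
Cycle time = 4.11 + 9.33 = 13.44 s.
Build time: 7040 × 13.44 s = 94617.6 s, i.e. 26.28 hours.

26.28 hours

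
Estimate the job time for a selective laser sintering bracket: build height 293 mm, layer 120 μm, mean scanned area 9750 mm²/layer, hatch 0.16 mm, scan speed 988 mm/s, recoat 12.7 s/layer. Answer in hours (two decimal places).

Number of layers: 293 / 0.12 → 2442 (rounded up).
Hatch length per layer: 9750 / 0.16 → 60937.5 mm.
Laser time per layer: 60937.5 / 988 → 61.6776 s.
Time per layer = 61.6776 + 12.7, so 74.3776 s.
Total: 2442 × 74.3776 s = 181630.0992 s → 50.45 hours.

50.45 hours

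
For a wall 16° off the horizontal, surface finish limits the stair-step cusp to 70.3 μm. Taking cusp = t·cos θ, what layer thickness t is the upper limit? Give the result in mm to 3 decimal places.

cos(16°) = 0.9613; t_max = 0.0703/0.9613 = 0.073 mm.

0.073 mm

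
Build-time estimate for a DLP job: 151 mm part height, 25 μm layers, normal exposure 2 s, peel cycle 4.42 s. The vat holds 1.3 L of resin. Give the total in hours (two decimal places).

10.77 hours

Layers = ⌈151/0.025⌉ = 6040.
Cycle time = 2 + 4.42, so 6.42 s.
Total = 6040 × 6.42 = 38776.8 s = 10.77 hours.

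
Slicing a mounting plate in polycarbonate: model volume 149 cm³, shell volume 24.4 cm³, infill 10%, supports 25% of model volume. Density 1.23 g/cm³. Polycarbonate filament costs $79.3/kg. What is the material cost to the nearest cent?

$7.23

Infill region = 149 − 24.4 = 124.6 cm³.
Infill volume: 0.10 × 124.6 → 12.46 cm³.
Support = 0.25 × 149 = 37.25 cm³.
Total extruded = 24.4 + 12.46 + 37.25, so 74.11 cm³.
Mass: 74.11 × 1.23 → 91.1553 g.
Cost = 91.1553 g / 1000 × $79.3/kg = $7.23.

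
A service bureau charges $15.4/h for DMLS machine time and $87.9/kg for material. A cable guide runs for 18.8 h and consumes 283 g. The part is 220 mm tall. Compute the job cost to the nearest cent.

Machine-time cost = 15.4 × 18.8, so $289.52.
Feedstock cost = 87.9 × 283/1000 = $24.8757.
Total = 289.52 + 24.8757 = 314.3957 ≈ $314.40.

$314.40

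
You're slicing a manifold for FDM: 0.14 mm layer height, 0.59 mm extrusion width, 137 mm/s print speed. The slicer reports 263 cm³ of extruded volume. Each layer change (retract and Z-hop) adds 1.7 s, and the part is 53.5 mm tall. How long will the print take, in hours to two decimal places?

6.64 hours

Line area = 0.14 × 0.59 = 0.0826 mm².
Total extruded path = 263000/0.0826 = 3184019.4 mm.
Time extruding = 3184019.4 / 137, so 23241 s.
Layer count = ceil(53.5 / 0.14) = 383.
Layer-change overhead = 383 × 1.7, so 651.1 s.
Altogether 23241 + 651.1 = 23892.1 s, i.e. 6.64 hours.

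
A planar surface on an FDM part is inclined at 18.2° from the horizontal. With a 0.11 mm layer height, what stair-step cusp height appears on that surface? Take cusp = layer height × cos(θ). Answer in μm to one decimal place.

104.5 μm

h_c = t·cos θ = 0.11 × 0.9500 = 0.1045 mm (104.5 μm).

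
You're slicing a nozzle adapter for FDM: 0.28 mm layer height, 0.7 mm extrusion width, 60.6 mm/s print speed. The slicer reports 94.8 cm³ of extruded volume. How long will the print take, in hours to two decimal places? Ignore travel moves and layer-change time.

2.22 hours

Line area = 0.28 × 0.7 = 0.196 mm².
Total extruded path = 94800/0.196 = 483673.5 mm.
Extrusion time = 483673.5 / 60.6 = 7981.4 s.
In the requested units: 7981.4 s = 2.22 hours.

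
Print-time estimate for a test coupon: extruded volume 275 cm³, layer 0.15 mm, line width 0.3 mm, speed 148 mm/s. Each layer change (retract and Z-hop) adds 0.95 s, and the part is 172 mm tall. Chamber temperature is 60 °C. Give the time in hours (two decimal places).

11.77 hours

Line area = 0.15 × 0.3 = 0.045 mm².
Toolpath length = 275 cm³ / 0.045 mm² = 275000 / 0.045 = 6111111.1 mm.
Time extruding: 6111111.1 / 148 → 41291.3 s.
Number of layers: 172 / 0.15 → 1147 (rounded up).
Z-hop total: 1147 × 0.95 → 1089.65 s.
Altogether 41291.3 + 1089.65 = 42380.95 s, i.e. 11.77 hours.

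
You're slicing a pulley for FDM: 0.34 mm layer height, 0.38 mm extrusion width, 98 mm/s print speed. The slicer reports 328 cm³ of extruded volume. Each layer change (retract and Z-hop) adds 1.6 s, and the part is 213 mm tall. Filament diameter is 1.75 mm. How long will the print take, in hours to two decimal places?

7.47 hours

Extrusion cross-section = 0.34 × 0.38, so 0.1292 mm².
Path length: 328000 mm³ / 0.1292 mm² → 2538699.7 mm.
Print-move time = 2538699.7 / 98 = 25905.1 s.
Layers = ⌈213/0.34⌉ = 627.
Non-print overhead = 627 × 1.6 = 1003.2 s.
Total = 25905.1 + 1003.2 = 26908.3 s = 7.47 hours.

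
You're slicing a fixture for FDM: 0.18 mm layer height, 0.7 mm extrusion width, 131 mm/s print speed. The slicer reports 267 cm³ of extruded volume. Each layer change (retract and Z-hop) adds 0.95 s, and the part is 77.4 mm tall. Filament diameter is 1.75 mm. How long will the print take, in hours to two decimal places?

4.61 hours

Extrusion cross-section: 0.18 × 0.7 → 0.126 mm².
Path length: 267000 mm³ / 0.126 mm² → 2119047.6 mm.
Extrusion time = 2119047.6 / 131, so 16175.9 s.
Layers = ⌈77.4/0.18⌉ = 430.
Non-print overhead: 430 × 0.95 → 408.5 s.
Altogether 16175.9 + 408.5 = 16584.4 s, i.e. 4.61 hours.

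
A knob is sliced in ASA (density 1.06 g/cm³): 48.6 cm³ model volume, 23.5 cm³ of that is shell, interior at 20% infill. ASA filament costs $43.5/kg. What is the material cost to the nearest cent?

Volume inside the shell: 48.6 − 23.5 → 25.1 cm³.
Infill volume = 0.20 × 25.1 = 5.02 cm³.
Total extruded = 23.5 + 5.02, so 28.52 cm³.
Mass = 28.52 × 1.06 = 30.2312 g.
Cost = 30.2312 g / 1000 × $43.5/kg = $1.32.

$1.32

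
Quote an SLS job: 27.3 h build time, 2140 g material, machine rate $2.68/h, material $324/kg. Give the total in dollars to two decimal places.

$766.52

Machine-time cost: 2.68 × 27.3 → $73.164.
Material charge = 324 × 2140/1000 = $693.36.
Job cost: 73.164 + 693.36 = 766.524 ≈ $766.52.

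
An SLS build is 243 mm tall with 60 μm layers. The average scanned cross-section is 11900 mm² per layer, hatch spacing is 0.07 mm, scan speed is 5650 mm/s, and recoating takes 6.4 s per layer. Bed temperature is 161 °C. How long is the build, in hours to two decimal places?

41.05 hours

Number of layers: 243 / 0.06 → 4050 (rounded up).
Per-layer scan distance = 11900 / 0.07 = 170000 mm.
Scan time per layer = 170000 / 5650, so 30.0885 s.
Time per layer = 30.0885 + 6.4 = 36.4885 s.
Total: 4050 × 36.4885 s = 147778.425 s → 41.05 hours.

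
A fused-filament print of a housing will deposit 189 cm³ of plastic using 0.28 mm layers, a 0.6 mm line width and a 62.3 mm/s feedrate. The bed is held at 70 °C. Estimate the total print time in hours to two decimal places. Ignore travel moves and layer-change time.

5.02 hours

Bead cross-section = 0.28 × 0.6 = 0.168 mm².
Path length: 189000 mm³ / 0.168 mm² → 1125000 mm.
Time extruding = 1125000 / 62.3 = 18057.8 s.
Converting: 18057.8 s = 5.02 hours.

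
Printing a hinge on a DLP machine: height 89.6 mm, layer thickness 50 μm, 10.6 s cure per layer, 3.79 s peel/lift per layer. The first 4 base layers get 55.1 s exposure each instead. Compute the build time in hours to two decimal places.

7.21 hours

Layers = ⌈89.6/0.05⌉ = 1792.
Base layers: 4 × (55.1 + 3.79) → 235.56 s.
Remaining layers: 1788 × (10.6 + 3.79) → 25729.32 s.
Total = 235.56 + 25729.32 = 25964.88 s = 7.21 hours.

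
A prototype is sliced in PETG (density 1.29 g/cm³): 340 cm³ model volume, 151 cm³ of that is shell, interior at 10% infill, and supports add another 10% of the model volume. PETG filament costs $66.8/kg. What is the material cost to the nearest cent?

$17.57

Infill region = 340 − 151, so 189 cm³.
Deposited infill = 0.10 × 189, so 18.9 cm³.
Support: 0.10 × 340 → 34 cm³.
Total extruded: 151 + 18.9 + 34 → 203.9 cm³.
Mass = 203.9 × 1.29, so 263.031 g.
Cost = 263.031 g / 1000 × $66.8/kg = $17.57.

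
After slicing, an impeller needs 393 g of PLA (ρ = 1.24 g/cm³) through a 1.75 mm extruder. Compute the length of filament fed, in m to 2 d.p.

Extruded volume: 393/1.24 = 316.9355 cm³ (316935.5 mm³).
Filament cross-section = π × (1.75/2)² = 2.4053 mm².
L = V/A = 316935.5/2.4053 = 131765.48 mm → 131.77 m.

131.77 m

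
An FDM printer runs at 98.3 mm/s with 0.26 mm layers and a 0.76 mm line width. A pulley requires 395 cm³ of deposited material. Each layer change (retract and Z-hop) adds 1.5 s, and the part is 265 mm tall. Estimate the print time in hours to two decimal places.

Extrusion cross-section: 0.26 × 0.76 → 0.1976 mm².
Total extruded path = 395000/0.1976 = 1998987.9 mm.
Print-move time = 1998987.9 / 98.3 = 20335.6 s.
Number of layers: 265 / 0.26 → 1020 (rounded up).
Non-print overhead: 1020 × 1.5 → 1530 s.
Total = 20335.6 + 1530 = 21865.6 s = 6.07 hours.

6.07 hours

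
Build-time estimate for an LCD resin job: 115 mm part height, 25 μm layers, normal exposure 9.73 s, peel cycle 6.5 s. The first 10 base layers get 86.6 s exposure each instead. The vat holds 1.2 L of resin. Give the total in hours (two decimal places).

Layer count = ceil(115 / 0.025) = 4600.
Burn-in layers = 10 × (86.6 + 6.5), so 931 s.
Remaining layers = 4590 × (9.73 + 6.5), so 74495.7 s.
Sum: 931 + 74495.7 = 75426.7 s → 20.95 hours.

20.95 hours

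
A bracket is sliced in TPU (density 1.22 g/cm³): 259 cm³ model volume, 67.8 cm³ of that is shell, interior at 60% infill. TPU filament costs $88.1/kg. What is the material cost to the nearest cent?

$19.62

Interior volume = 259 − 67.8, so 191.2 cm³.
Infill deposited = 0.60 × 191.2 = 114.72 cm³.
Total printed volume: 67.8 + 114.72 → 182.52 cm³.
Mass = 182.52 × 1.22, so 222.6744 g.
At $88.1/kg: 222.6744/1000 × 88.1 = $19.62.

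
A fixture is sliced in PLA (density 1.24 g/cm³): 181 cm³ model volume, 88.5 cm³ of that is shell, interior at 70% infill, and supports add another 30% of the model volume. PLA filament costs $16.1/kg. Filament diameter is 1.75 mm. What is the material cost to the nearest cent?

Interior volume: 181 − 88.5 → 92.5 cm³.
Infill deposited = 0.70 × 92.5, so 64.75 cm³.
Support: 0.30 × 181 → 54.3 cm³.
Total extruded: 88.5 + 64.75 + 54.3 → 207.55 cm³.
Mass: 207.55 × 1.24 → 257.362 g.
Cost = 257.362 g / 1000 × $16.1/kg = $4.14.

$4.14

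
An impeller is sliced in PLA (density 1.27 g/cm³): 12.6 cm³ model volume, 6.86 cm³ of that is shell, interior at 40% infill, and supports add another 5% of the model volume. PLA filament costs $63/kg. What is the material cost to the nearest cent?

$0.78

Volume inside the shell = 12.6 − 6.86 = 5.74 cm³.
Infill volume = 0.40 × 5.74, so 2.296 cm³.
Support: 0.05 × 12.6 → 0.63 cm³.
Deposited volume = 6.86 + 2.296 + 0.63 = 9.786 cm³.
Mass: 9.786 × 1.27 → 12.42822 g.
Cost = 12.42822 g / 1000 × $63/kg = $0.78.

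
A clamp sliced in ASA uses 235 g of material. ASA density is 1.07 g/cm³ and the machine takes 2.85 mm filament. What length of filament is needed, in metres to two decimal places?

34.43 m

Extruded volume: 235/1.07 = 219.6262 cm³ (219626.2 mm³).
Filament cross-section = π × (2.85/2)² = 6.3794 mm².
Length = 219626.2 / 6.3794 = 34427.41 mm = 34.43 m.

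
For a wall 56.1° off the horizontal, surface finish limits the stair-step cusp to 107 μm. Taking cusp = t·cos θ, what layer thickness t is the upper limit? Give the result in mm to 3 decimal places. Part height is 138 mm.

0.192 mm

cos(56.1°) = 0.5577; t_max = 0.107/0.5577 = 0.192 mm.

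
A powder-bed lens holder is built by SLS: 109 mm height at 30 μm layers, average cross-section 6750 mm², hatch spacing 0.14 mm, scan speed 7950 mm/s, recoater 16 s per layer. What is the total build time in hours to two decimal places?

22.27 hours

Layer count = ceil(109 / 0.03) = 3634.
Hatch length per layer = 6750 / 0.14, so 48214.3 mm.
Laser time per layer = 48214.3 / 7950, so 6.0647 s.
Per-layer time: 6.0647 + 16 → 22.0647 s.
Total: 3634 × 22.0647 s = 80183.1198 s → 22.27 hours.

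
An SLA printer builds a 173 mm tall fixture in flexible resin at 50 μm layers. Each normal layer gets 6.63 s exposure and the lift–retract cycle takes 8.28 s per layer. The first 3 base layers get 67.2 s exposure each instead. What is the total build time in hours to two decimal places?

Layers = ⌈173/0.05⌉ = 3460.
Base layers = 3 × (67.2 + 8.28) = 226.44 s.
Regular layers = 3457 × (6.63 + 8.28), so 51543.87 s.
Total = 226.44 + 51543.87 = 51770.31 s = 14.38 hours.

14.38 hours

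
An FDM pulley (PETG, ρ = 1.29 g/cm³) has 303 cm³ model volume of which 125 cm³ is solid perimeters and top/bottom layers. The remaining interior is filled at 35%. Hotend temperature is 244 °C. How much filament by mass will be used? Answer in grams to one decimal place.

241.6 g

Infill region = 303 − 125, so 178 cm³.
Infill volume = 0.35 × 178, so 62.3 cm³.
Total printed volume: 125 + 62.3 → 187.3 cm³.
Mass: 187.3 × 1.29 → 241.617 g.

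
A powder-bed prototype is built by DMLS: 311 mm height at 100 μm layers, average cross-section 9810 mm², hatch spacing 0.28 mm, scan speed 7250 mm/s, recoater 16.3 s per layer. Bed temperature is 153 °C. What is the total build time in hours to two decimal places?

Layers = ⌈311/0.1⌉ = 3110.
Hatch length per layer = 9810 / 0.28 = 35035.7 mm.
Scan time per layer = 35035.7 / 7250 = 4.8325 s.
Time per layer = 4.8325 + 16.3, so 21.1325 s.
Build time = 3110 × 21.1325 = 65722.075 s = 18.26 hours.

18.26 hours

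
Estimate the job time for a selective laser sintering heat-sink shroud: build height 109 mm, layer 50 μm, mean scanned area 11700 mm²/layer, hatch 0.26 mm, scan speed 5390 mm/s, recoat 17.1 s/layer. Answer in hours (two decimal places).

15.41 hours

Layers = ⌈109/0.05⌉ = 2180.
Scan path per layer = 11700 / 0.26, so 45000 mm.
Laser time per layer = 45000 / 5390 = 8.3488 s.
Layer cycle: 8.3488 + 17.1 → 25.4488 s.
Build time = 2180 × 25.4488 = 55478.384 s = 15.41 hours.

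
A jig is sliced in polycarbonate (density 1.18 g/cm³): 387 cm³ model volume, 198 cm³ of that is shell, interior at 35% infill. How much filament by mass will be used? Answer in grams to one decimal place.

Infill region: 387 − 198 → 189 cm³.
Infill deposited: 0.35 × 189 → 66.15 cm³.
Deposited volume: 198 + 66.15 → 264.15 cm³.
Mass = 264.15 × 1.18, so 311.697 g.

311.7 g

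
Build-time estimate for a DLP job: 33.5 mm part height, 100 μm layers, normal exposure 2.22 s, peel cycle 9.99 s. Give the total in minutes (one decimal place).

68.2 minutes

Number of layers: 33.5 / 0.1 → 335 (rounded up).
Per-layer time = 2.22 + 9.99 = 12.21 s.
Total = 335 × 12.21 = 4090.35 s = 68.2 minutes.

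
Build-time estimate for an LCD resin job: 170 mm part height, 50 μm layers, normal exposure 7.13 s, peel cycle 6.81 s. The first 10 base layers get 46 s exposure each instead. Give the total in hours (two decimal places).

Number of layers: 170 / 0.05 → 3400 (rounded up).
Burn-in layers = 10 × (46 + 6.81) = 528.1 s.
Normal layers: 3390 × (7.13 + 6.81) → 47256.6 s.
Sum: 528.1 + 47256.6 = 47784.7 s → 13.27 hours.

13.27 hours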